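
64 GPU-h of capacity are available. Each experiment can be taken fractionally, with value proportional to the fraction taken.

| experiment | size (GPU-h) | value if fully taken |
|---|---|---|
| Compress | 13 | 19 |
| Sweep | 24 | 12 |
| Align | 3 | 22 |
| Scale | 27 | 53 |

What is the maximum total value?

104.5

Best value per unit of size first: Align 22/3≈7.33, Scale 53/27≈1.96, Compress 19/13≈1.46, Sweep 12/24≈0.5.
All 3 GPU-h of Align fit (value 22) → 61 remain.
Scale: take in full, 27 GPU-h for value 53 → 34 left.
Compress: take in full, 13 GPU-h for value 19 → 21 left.
21 GPU-h left: a 21/24 share of Sweep gives 12×21/24 = 10.5.
Total value = 104.5.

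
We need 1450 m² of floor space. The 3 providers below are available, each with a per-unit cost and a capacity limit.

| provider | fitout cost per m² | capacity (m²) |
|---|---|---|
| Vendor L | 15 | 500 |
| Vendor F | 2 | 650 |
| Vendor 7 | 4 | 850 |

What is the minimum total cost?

4500

Cheapest first:
Vendor F (2): use full 650 — 800 m² to go.
Vendor 7 at 4: take 800 of its 850 — requirement met.
Vendor L: unused.
Cost = 650×2 + 800×4 = 4500.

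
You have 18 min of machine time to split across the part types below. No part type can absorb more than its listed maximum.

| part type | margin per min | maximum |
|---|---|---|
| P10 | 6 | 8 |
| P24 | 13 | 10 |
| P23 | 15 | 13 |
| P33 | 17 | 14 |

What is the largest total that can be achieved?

298

Rank by margin per min: P33 17 > P23 15 > P24 13 > P10 6.
P33: +14 to 14 (cap) → 4 left.
Only 4 left; P23 takes them to reach 4.
Total = 15×4 + 17×14 = 298.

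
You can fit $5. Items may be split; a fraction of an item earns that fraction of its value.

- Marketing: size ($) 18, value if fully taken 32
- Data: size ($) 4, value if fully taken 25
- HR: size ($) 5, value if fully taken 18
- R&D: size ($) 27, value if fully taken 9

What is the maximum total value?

28.6

Rank by value-to-size ratio: Data 25/4≈6.25, HR 18/5≈3.6, Marketing 32/18≈1.78, R&D 9/27≈0.333.
Take all of Data (4 $, value 25) ; 1 $ left.
Fill the last 1 $ with part of HR: 1/5 of it earns 3.6.
Total value = 28.6.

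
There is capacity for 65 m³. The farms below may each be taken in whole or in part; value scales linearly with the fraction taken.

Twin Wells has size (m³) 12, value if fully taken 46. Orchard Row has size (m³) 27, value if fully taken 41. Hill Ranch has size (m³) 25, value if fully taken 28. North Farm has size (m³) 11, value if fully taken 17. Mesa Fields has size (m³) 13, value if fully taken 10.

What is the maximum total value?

Rank by value-to-size ratio: Twin Wells 46/12≈3.83, North Farm 17/11≈1.55, Orchard Row 41/27≈1.52, Hill Ranch 28/25≈1.12, Mesa Fields 10/13≈0.769.
Take all of Twin Wells (12 m³, value 46) ; 53 m³ left.
North Farm: take in full, 11 m³ for value 17 ; 42 left.
Orchard Row: take in full, 27 m³ for value 41 ; 15 left.
Fill the last 15 m³ with part of Hill Ranch: 15/25 of it earns 16.8.
Total value = 120.8.

120.8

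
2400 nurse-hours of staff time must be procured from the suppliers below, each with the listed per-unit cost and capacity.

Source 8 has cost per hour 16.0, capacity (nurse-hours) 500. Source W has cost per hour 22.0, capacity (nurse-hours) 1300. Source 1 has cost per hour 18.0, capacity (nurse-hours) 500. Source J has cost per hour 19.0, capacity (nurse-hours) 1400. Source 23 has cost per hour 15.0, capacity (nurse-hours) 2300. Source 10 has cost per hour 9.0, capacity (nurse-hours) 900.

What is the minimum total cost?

Cheapest first:
Source 10 (9.0): use full 900 — 1500 nurse-hours to go.
Take 1500 from Source 23 at 15.0 to finish.
Source 8, Source 1, Source J, Source W: unused.
Cost = 900×9.0 + 1500×15.0 = 30600.

30600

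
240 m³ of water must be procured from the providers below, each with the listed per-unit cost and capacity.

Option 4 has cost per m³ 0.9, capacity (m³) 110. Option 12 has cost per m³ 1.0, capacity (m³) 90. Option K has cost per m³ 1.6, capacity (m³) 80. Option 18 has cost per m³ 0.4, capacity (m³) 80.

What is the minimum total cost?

181

Cheapest first:
Take 80 from Option 18 at 0.4 ; need 160 more.
Option 4 at 0.9: take all 110 m³ ; 50 still needed.
Option 12 at 1.0: take 50 of its 90 ; requirement met.
Option K: unused.
Cost = 80×0.4 + 110×0.9 + 50×1.0 = 181.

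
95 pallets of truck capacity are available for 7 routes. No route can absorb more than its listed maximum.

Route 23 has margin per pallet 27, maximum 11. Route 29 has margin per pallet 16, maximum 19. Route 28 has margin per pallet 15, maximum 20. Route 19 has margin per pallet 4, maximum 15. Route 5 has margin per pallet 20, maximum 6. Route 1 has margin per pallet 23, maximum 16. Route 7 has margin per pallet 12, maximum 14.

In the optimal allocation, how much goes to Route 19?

Order the routes by margin per pallet: Route 23 27 > Route 1 23 > Route 5 20 > Route 29 16 > Route 28 15 > Route 7 12 > Route 19 4.
Route 23 takes 11 to reach its cap of 11 ; 84 left.
Give Route 1 16 to hit its cap of 16 ; 68 left.
Route 5 takes 6 to reach its cap of 6 ; 62 left.
Route 29: +19 to 19 (cap) ; 43 left.
Give Route 28 20 to hit its cap of 20 ; 23 left.
Route 7 takes 14 to reach its cap of 14 ; 9 left.
Route 19: +9 (room for 15) → 9. Pool exhausted.

9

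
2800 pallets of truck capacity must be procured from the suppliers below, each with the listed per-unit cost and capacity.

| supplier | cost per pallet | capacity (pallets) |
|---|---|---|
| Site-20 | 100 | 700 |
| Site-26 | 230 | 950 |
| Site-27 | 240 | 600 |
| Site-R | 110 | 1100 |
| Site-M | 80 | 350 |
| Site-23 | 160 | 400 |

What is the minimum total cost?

Cheapest first:
Site-M (80): use full 350 — 2450 pallets to go.
Site-20 at 100: take all 700 pallets — 1750 still needed.
Site-R (110): use full 1100 — 650 pallets to go.
Take 400 from Site-23 at 160 — need 250 more.
Site-26 (230): take the remaining 250 — done.
Site-27: unused.
Cost = 350×80 + 700×100 + 1100×110 + 400×160 + 250×230 = 340500.

340500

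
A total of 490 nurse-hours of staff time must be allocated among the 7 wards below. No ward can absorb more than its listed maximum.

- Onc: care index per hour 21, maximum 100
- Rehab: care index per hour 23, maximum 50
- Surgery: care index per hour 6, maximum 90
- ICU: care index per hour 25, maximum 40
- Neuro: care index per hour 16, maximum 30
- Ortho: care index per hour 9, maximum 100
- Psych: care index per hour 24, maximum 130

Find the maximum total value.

8990

Rank by care index per hour: ICU 25 > Psych 24 > Rehab 23 > Onc 21 > Neuro 16 > Ortho 9 > Surgery 6.
ICU takes 40 to reach its cap of 40 → 450 left.
Psych: +130 to 130 (cap) → 320 left.
Rehab: +50 to 50 (cap) → 270 left.
Onc: +100 to 100 (cap) → 170 left.
Neuro takes 30 to reach its cap of 30 → 140 left.
Ortho takes 100 to reach its cap of 100 → 40 left.
Surgery: +40 (room for 90) → 40. Pool exhausted.
Total = 21×100 + 23×50 + 6×40 + 25×40 + 16×30 + 9×100 + 24×130 = 8990.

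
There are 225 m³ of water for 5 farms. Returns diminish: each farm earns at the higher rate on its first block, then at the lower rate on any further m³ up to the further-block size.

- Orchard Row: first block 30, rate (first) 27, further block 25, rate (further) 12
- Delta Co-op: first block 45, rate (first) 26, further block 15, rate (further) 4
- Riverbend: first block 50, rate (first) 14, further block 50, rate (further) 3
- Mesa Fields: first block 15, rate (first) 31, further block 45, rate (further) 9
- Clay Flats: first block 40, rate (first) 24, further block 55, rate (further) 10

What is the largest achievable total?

4605

Rank every tier by rate: Mesa Fields/tier1 31 > Orchard Row/tier1 27 > Delta Co-op/tier1 26 > Clay Flats/tier1 24 > Riverbend/tier1 14 > Orchard Row/tier2 12 > Clay Flats/tier2 10 > Mesa Fields/tier2 9 > Delta Co-op/tier2 4 > Riverbend/tier2 3.
Fill Mesa Fields tier1 block (15 at 31) → 210 left.
Fill Orchard Row tier1 block (30 at 27) → 180 left.
Delta Co-op tier1 at 26: fill all 45 → 135 left.
Clay Flats/tier1 (24): +40 → 95 left.
Fill Riverbend tier1 block (50 at 14) → 45 left.
Orchard Row/tier2 (12): +25 → 20 left.
20 remain; put them into Clay Flats tier2 at 10.
Total = 31×15 + 27×30 + 26×45 + 24×40 + 14×50 + 12×25 + 10×20 = 4605.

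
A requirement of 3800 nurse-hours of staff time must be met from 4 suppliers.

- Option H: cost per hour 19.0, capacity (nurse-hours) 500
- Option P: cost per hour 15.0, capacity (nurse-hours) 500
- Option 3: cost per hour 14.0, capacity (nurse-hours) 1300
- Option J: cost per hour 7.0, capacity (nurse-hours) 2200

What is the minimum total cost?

Cheapest first:
Option J at 7.0: take all 2200 nurse-hours → 1600 still needed.
Option 3 (14.0): use full 1300 → 300 nurse-hours to go.
Take 300 from Option P at 15.0 to finish.
Option H: unused.
Cost = 2200×7.0 + 1300×14.0 + 300×15.0 = 38100.

38100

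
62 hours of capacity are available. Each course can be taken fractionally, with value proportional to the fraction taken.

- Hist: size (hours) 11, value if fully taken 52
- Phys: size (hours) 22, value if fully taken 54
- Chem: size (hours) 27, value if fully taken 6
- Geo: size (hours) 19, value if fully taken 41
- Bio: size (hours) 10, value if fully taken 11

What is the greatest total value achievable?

158

Sort by value density: Hist 52/11≈4.73, Phys 54/22≈2.45, Geo 41/19≈2.16, Bio 11/10≈1.1, Chem 6/27≈0.222.
Take all of Hist (11 hours, value 52) ; 51 hours left.
Take all of Phys (22 hours, value 54) ; 29 hours left.
Take all of Geo (19 hours, value 41) ; 10 hours left.
Bio: take in full, 10 hours for value 11 ; 0 left.
Total value = 158.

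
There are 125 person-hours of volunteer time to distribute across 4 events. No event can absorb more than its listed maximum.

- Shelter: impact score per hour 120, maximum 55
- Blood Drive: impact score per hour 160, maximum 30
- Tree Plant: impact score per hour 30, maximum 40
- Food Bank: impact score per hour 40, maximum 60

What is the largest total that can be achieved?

Highest impact score per hour first: Blood Drive 160 > Shelter 120 > Food Bank 40 > Tree Plant 30.
Blood Drive takes 30 to reach its cap of 30 — 95 left.
Shelter: +55 to 55 (cap) — 40 left.
Only 40 left; Food Bank takes them to reach 40.
Total = 120×55 + 160×30 + 40×40 = 13000.

13000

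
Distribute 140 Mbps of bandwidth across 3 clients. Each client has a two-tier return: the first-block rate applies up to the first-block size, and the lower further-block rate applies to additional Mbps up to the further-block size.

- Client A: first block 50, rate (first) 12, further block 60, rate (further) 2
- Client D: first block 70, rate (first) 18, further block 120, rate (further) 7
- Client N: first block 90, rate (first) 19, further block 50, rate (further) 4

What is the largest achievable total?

2610

Treat each block as its own option and order by rate: Client N/tier1 19 > Client D/tier1 18 > Client A/tier1 12 > Client D/tier2 7 > Client N/tier2 4 > Client A/tier2 2.
Client N tier1 at 19: fill all 90 — 50 left.
Client D/tier1: +50 of 70 at 18; pool empty.
Total = 19×90 + 18×50 = 2610.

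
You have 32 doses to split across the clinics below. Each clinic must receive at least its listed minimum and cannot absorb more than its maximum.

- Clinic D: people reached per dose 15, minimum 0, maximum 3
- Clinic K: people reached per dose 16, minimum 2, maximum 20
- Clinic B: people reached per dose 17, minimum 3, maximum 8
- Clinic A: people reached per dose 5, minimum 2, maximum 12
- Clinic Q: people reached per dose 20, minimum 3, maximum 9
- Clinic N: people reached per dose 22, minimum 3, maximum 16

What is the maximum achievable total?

625

Meeting every minimum uses 0+2+3+2+3+3 = 13 doses, leaving 19.
Highest people reached per dose first: Clinic N 22 > Clinic Q 20 > Clinic B 17 > Clinic K 16 > Clinic D 15 > Clinic A 5.
Clinic N: +13 to 16 (cap) ; 6 left.
Clinic Q: +6 to 9 (cap) ; 0 left.
Total = 16×2 + 17×3 + 5×2 + 20×9 + 22×16 = 625.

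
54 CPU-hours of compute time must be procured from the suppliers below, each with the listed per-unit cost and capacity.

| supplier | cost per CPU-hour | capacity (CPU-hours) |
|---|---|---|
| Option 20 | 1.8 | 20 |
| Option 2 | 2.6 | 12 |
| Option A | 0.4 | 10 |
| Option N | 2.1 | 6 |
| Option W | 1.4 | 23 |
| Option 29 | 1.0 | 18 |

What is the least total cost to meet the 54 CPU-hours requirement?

59.6

Cheapest first:
Take 10 from Option A at 0.4 — need 44 more.
Option 29 (1.0): use full 18 — 26 CPU-hours to go.
Option W (1.4): use full 23 — 3 CPU-hours to go.
Take 3 from Option 20 at 1.8 to finish.
Option N, Option 2: unused.
Cost = 10×0.4 + 18×1.0 + 23×1.4 + 3×1.8 = 59.6.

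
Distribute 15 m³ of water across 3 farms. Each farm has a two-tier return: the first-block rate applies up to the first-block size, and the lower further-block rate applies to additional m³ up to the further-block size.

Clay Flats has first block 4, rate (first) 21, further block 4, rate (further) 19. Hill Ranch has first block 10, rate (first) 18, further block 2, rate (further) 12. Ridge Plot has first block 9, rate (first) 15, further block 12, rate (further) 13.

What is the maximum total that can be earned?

Treat each block as its own option and order by rate: Clay Flats/T1 21 > Clay Flats/T2 19 > Hill Ranch/T1 18 > Ridge Plot/T1 15 > Ridge Plot/T2 13 > Hill Ranch/T2 12.
Fill Clay Flats T1 block (4 at 21) — 11 left.
Clay Flats T2 at 19: fill all 4 — 7 left.
Hill Ranch/T1: +7 of 10 at 18; pool empty.
Total = 21×4 + 19×4 + 18×7 = 286.

286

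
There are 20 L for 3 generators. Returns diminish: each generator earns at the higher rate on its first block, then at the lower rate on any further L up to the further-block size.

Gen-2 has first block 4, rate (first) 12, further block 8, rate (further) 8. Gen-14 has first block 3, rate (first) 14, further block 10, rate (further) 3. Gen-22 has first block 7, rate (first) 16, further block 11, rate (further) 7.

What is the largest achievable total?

Rank every tier by rate: Gen-22/first 16 > Gen-14/first 14 > Gen-2/first 12 > Gen-2/second 8 > Gen-22/second 7 > Gen-14/second 3.
Fill Gen-22 first block (7 at 16) — 13 left.
Gen-14/first (14): +3 — 10 left.
Gen-2 first at 12: fill all 4 — 6 left.
6 remain; put them into Gen-2 second at 8.
Total = 16×7 + 14×3 + 12×4 + 8×6 = 250.

250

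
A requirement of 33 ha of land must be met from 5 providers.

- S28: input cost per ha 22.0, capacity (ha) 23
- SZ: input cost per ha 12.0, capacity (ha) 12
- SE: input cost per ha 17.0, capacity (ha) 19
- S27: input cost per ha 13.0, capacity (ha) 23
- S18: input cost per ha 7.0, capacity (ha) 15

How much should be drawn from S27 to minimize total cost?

Cheapest first:
Take 15 from S18 at 7.0 → need 18 more.
SZ at 12.0: take all 12 ha → 6 still needed.
S27 (13.0): take the remaining 6 → done.
SE, S28: unused.

6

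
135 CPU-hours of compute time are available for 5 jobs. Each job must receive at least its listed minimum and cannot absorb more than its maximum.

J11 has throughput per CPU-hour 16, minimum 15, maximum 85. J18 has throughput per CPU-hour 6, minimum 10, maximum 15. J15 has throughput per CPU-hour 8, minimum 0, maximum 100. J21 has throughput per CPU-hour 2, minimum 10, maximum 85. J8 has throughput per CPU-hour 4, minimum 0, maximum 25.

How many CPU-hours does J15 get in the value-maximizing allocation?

30

Meeting every minimum uses 15+10+0+10+0 = 35 CPU-hours, leaving 100.
Rank by throughput per CPU-hour: J11 16 > J15 8 > J18 6 > J8 4 > J21 2.
J11: +70 to 85 (cap) — 30 left.
J15: +30 (room for 100) → 30. Pool exhausted.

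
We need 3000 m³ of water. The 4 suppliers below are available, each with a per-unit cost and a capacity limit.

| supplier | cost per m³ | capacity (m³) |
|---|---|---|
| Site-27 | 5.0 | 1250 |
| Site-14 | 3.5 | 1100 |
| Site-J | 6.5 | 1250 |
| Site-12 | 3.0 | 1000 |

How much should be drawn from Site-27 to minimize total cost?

900

Use suppliers in increasing cost order.
Site-12 (3.0): use full 1000 ; 2000 m³ to go.
Site-14 (3.5): use full 1100 ; 900 m³ to go.
Site-27 (5.0): take the remaining 900 ; done.
Site-J: unused.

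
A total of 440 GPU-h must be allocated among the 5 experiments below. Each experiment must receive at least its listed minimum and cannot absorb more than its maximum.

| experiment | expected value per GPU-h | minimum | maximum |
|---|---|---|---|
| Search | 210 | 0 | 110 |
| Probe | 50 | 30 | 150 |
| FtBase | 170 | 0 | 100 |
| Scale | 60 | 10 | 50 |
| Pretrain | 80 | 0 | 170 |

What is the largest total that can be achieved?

Meeting every minimum uses 0+30+0+10+0 = 40 GPU-h, leaving 400.
Highest expected value per GPU-h first: Search 210 > FtBase 170 > Pretrain 80 > Scale 60 > Probe 50.
Give Search 110 more to hit its cap of 110 → 290 left.
Give FtBase 100 more to hit its cap of 100 → 190 left.
Pretrain: +170 to 170 (cap) → 20 left.
Scale has room for 40 more but only 20 remain, so it gets 30.
Total = 210×110 + 50×30 + 170×100 + 60×30 + 80×170 = 57000.

57000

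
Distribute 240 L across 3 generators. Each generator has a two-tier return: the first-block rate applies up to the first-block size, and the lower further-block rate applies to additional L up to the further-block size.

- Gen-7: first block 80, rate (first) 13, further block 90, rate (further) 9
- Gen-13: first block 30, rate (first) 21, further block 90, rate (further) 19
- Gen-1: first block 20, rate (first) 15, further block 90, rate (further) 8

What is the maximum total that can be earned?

3860

Order all 6 blocks by rate: Gen-13/tier1 21 > Gen-13/tier2 19 > Gen-1/tier1 15 > Gen-7/tier1 13 > Gen-7/tier2 9 > Gen-1/tier2 8.
Gen-13/tier1 (21): +30 — 210 left.
Gen-13 tier2 at 19: fill all 90 — 120 left.
Gen-1/tier1 (15): +20 — 100 left.
Gen-7/tier1 (13): +80 — 20 left.
Gen-7 tier2 at 9: only 20 left, fill 20.
Total = 21×30 + 19×90 + 15×20 + 13×80 + 9×20 = 3860.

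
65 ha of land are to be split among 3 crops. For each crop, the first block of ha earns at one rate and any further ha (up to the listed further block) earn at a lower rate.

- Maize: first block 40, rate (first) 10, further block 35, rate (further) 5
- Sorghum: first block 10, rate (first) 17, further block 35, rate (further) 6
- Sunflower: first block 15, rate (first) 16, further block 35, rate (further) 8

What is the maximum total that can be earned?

Order all 6 blocks by rate: Sorghum/first 17 > Sunflower/first 16 > Maize/first 10 > Sunflower/second 8 > Sorghum/second 6 > Maize/second 5.
Fill Sorghum first block (10 at 17) ; 55 left.
Sunflower/first (16): +15 ; 40 left.
Maize/first (10): +40 ; 0 left.
Total = 17×10 + 16×15 + 10×40 = 810.

810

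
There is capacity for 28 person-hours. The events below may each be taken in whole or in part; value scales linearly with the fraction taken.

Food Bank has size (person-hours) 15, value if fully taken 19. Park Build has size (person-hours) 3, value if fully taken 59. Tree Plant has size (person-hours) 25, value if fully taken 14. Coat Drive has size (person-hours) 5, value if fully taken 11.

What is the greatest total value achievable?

91.8

Best value per unit of size first: Park Build 59/3≈19.7, Coat Drive 11/5≈2.2, Food Bank 19/15≈1.27, Tree Plant 14/25≈0.56.
Park Build: take in full, 3 person-hours for value 59 — 25 left.
Take all of Coat Drive (5 person-hours, value 11) — 20 person-hours left.
Food Bank: take in full, 15 person-hours for value 19 — 5 left.
Fill the last 5 person-hours with part of Tree Plant: 5/25 of it earns 2.8.
Total value = 91.8.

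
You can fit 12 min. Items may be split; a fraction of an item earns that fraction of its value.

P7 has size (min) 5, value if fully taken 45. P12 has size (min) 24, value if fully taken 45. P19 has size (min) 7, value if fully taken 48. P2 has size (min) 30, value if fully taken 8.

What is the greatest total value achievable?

93

Sort by value density: P7 45/5≈9, P19 48/7≈6.86, P12 45/24≈1.88, P2 8/30≈0.267.
All 5 min of P7 fit (value 45) ; 7 remain.
All 7 min of P19 fit (value 48) ; 0 remain.
Total value = 93.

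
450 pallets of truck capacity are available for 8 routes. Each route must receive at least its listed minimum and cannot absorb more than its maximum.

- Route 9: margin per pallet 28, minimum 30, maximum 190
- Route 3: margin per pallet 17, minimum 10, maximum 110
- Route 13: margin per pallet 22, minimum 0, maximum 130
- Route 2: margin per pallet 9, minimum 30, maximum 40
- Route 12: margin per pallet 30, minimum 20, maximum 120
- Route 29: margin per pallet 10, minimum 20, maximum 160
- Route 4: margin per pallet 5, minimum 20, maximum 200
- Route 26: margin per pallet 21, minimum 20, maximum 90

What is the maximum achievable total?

10960

Meeting every minimum uses 30+10+0+30+20+20+20+20 = 150 pallets, leaving 300.
Highest margin per pallet first: Route 12 30 > Route 9 28 > Route 13 22 > Route 26 21 > Route 3 17 > Route 29 10 > Route 2 9 > Route 4 5.
Give Route 12 100 more to hit its cap of 120 → 200 left.
Route 9: +160 to 190 (cap) → 40 left.
Only 40 left; Route 13 takes them to reach 40.
Total = 28×190 + 17×10 + 22×40 + 9×30 + 30×120 + 10×20 + 5×20 + 21×20 = 10960.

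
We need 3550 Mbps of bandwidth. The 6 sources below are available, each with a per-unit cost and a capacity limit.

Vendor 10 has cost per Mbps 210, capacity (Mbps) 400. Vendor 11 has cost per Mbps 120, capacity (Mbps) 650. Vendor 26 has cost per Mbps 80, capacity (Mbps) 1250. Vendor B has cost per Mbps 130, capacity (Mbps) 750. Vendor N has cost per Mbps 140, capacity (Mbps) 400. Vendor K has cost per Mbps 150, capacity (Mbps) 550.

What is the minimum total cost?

Fill from the cheapest source first.
Vendor 26 at 80: take all 1250 Mbps — 2300 still needed.
Take 650 from Vendor 11 at 120 — need 1650 more.
Take 750 from Vendor B at 130 — need 900 more.
Vendor N (140): use full 400 — 500 Mbps to go.
Take 500 from Vendor K at 150 to finish.
Vendor 10: unused.
Cost = 1250×80 + 650×120 + 750×130 + 400×140 + 500×150 = 406500.

406500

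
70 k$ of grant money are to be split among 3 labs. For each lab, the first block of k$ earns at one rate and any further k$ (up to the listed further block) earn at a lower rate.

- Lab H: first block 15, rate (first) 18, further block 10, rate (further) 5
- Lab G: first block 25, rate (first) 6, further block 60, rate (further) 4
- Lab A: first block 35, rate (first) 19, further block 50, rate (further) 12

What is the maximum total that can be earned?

1175

Treat each block as its own option and order by rate: Lab A/tier1 19 > Lab H/tier1 18 > Lab A/tier2 12 > Lab G/tier1 6 > Lab H/tier2 5 > Lab G/tier2 4.
Lab A tier1 at 19: fill all 35 ; 35 left.
Lab H/tier1 (18): +15 ; 20 left.
Lab A tier2 at 12: only 20 left, fill 20.
Total = 19×35 + 18×15 + 12×20 = 1175.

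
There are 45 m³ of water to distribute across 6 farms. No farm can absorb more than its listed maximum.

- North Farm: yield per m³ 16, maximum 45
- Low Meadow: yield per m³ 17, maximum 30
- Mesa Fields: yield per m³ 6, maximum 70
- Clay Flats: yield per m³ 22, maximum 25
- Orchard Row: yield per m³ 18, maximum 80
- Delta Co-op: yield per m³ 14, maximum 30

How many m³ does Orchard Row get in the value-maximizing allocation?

Highest yield per m³ first: Clay Flats 22 > Orchard Row 18 > Low Meadow 17 > North Farm 16 > Delta Co-op 14 > Mesa Fields 6.
Give Clay Flats 25 to hit its cap of 25 ; 20 left.
Only 20 left; Orchard Row takes them to reach 20.

20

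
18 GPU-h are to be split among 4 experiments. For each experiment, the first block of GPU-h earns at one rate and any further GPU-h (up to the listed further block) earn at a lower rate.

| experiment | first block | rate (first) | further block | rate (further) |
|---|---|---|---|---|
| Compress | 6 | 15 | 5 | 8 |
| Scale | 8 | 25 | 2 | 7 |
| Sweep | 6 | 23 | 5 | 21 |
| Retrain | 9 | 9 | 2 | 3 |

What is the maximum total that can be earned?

422

Order all 8 blocks by rate: Scale/first 25 > Sweep/first 23 > Sweep/second 21 > Compress/first 15 > Retrain/first 9 > Compress/second 8 > Scale/second 7 > Retrain/second 3.
Fill Scale first block (8 at 25) — 10 left.
Sweep/first (23): +6 — 4 left.
Sweep/second: +4 of 5 at 21; pool empty.
Total = 25×8 + 23×6 + 21×4 = 422.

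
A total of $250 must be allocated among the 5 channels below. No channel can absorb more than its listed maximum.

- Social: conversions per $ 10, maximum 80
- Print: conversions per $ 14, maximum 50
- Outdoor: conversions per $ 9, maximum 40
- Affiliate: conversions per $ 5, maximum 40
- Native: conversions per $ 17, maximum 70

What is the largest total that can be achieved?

3100

Order the channels by conversions per $: Native 17 > Print 14 > Social 10 > Outdoor 9 > Affiliate 5.
Give Native 70 to hit its cap of 70 → 180 left.
Give Print 50 to hit its cap of 50 → 130 left.
Give Social 80 to hit its cap of 80 → 50 left.
Give Outdoor 40 to hit its cap of 40 → 10 left.
Affiliate: +10 (room for 40) → 10. Pool exhausted.
Total = 10×80 + 14×50 + 9×40 + 5×10 + 17×70 = 3100.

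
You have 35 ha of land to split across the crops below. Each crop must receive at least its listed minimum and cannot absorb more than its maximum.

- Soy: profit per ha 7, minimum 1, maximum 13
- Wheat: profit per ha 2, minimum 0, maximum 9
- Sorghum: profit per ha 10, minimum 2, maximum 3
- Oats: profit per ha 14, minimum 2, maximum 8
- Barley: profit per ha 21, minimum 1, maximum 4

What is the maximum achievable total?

331

Meeting every minimum uses 1+0+2+2+1 = 6 ha, leaving 29.
Order the crops by profit per ha: Barley 21 > Oats 14 > Sorghum 10 > Soy 7 > Wheat 2.
Barley: +3 to 4 (cap) → 26 left.
Oats: +6 to 8 (cap) → 20 left.
Give Sorghum 1 more to hit its cap of 3 → 19 left.
Soy takes 12 more to reach its cap of 13 → 7 left.
Wheat has room for 9 more but only 7 remain, so it gets 7.
Total = 7×13 + 2×7 + 10×3 + 14×8 + 21×4 = 331.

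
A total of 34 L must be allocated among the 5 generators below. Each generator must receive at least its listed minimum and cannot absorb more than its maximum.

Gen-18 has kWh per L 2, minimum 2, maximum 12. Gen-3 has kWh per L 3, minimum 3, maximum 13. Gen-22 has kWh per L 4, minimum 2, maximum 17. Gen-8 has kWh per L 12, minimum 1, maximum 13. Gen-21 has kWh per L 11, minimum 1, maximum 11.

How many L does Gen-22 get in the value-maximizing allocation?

5

Meeting every minimum uses 2+3+2+1+1 = 9 L, leaving 25.
Rank by kWh per L: Gen-8 12 > Gen-21 11 > Gen-22 4 > Gen-3 3 > Gen-18 2.
Gen-8 takes 12 more to reach its cap of 13 — 13 left.
Gen-21: +10 to 11 (cap) — 3 left.
Gen-22 has room for 15 more but only 3 remain, so it gets 5.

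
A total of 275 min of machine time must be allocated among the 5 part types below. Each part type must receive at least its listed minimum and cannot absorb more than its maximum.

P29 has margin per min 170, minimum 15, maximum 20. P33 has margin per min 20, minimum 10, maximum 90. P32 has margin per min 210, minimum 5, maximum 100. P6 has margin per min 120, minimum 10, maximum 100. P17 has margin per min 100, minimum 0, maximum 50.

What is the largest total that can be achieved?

41100

Meeting every minimum uses 15+10+5+10+0 = 40 min, leaving 235.
Order the part types by margin per min: P32 210 > P29 170 > P6 120 > P17 100 > P33 20.
Give P32 95 more to hit its cap of 100 — 140 left.
P29: +5 to 20 (cap) — 135 left.
Give P6 90 more to hit its cap of 100 — 45 left.
P17 has room for 50 more but only 45 remain, so it gets 45.
Total = 170×20 + 20×10 + 210×100 + 120×100 + 100×45 = 41100.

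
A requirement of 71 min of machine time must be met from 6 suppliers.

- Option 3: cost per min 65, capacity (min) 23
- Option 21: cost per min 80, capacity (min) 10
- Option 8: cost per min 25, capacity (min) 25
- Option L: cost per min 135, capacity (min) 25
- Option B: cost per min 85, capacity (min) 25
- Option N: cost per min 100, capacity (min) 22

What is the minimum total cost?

Use suppliers in increasing cost order.
Take 25 from Option 8 at 25 → need 46 more.
Option 3 (65): use full 23 → 23 min to go.
Option 21 (80): use full 10 → 13 min to go.
Option B at 85: take 13 of its 25 → requirement met.
Option N, Option L: unused.
Cost = 25×25 + 23×65 + 10×80 + 13×85 = 4025.

4025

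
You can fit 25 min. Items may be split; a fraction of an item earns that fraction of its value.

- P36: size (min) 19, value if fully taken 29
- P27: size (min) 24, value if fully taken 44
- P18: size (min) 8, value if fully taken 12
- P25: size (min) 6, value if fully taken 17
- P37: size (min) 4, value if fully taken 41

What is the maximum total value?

85.5

Best value per unit of size first: P37 41/4≈10.2, P25 17/6≈2.83, P27 44/24≈1.83, P36 29/19≈1.53, P18 12/8≈1.5.
P37: take in full, 4 min for value 41 ; 21 left.
P25: take in full, 6 min for value 17 ; 15 left.
Only 15 min remain; take 15/24 of P27 for value 44×15/24 = 27.5.
Total value = 85.5.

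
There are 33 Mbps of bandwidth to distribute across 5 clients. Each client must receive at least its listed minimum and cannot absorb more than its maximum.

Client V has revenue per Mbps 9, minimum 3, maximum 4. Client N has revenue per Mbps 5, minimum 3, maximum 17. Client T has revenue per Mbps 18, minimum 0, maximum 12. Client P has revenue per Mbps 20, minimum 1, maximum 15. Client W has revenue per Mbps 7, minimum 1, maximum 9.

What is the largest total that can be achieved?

547

Meeting every minimum uses 3+3+0+1+1 = 8 Mbps, leaving 25.
Rank by revenue per Mbps: Client P 20 > Client T 18 > Client V 9 > Client W 7 > Client N 5.
Client P: +14 to 15 (cap) → 11 left.
Client T: +11 (room for 12) → 11. Pool exhausted.
Total = 9×3 + 5×3 + 18×11 + 20×15 + 7×1 = 547.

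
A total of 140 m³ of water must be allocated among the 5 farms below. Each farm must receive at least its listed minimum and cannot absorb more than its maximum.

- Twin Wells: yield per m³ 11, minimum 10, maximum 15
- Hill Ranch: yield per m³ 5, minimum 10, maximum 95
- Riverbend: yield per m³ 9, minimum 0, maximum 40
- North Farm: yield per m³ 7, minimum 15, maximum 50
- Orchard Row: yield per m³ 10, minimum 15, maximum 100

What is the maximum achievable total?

Meeting every minimum uses 10+10+0+15+15 = 50 m³, leaving 90.
Rank by yield per m³: Twin Wells 11 > Orchard Row 10 > Riverbend 9 > North Farm 7 > Hill Ranch 5.
Twin Wells takes 5 more to reach its cap of 15 — 85 left.
Orchard Row: +85 to 100 (cap) — 0 left.
Total = 11×15 + 5×10 + 7×15 + 10×100 = 1320.

1320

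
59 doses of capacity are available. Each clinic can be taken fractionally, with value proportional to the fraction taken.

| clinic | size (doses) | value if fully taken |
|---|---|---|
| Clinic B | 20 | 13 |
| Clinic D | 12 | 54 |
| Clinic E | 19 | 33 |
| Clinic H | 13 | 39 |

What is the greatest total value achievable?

135.75

Best value per unit of size first: Clinic D 54/12≈4.5, Clinic H 39/13≈3, Clinic E 33/19≈1.74, Clinic B 13/20≈0.65.
Take all of Clinic D (12 doses, value 54) → 47 doses left.
All 13 doses of Clinic H fit (value 39) → 34 remain.
Clinic E: take in full, 19 doses for value 33 → 15 left.
15 doses left: a 15/20 share of Clinic B gives 13×15/20 = 9.75.
Total value = 135.75.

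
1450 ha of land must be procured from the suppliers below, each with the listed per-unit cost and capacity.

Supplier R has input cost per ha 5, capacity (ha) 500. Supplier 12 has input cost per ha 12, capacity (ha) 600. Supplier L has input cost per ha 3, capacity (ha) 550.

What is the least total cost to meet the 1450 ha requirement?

Fill from the cheapest supplier first.
Supplier L at 3: take all 550 ha — 900 still needed.
Supplier R at 5: take all 500 ha — 400 still needed.
Supplier 12 at 12: take 400 of its 600 — requirement met.
Cost = 550×3 + 500×5 + 400×12 = 8950.

8950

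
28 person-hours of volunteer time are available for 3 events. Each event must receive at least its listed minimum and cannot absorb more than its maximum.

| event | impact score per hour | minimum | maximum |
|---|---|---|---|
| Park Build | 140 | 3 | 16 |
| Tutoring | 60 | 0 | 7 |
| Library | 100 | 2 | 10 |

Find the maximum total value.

3360

Meeting every minimum uses 3+0+2 = 5 person-hours, leaving 23.
Highest impact score per hour first: Park Build 140 > Library 100 > Tutoring 60.
Park Build: +13 to 16 (cap) — 10 left.
Give Library 8 more to hit its cap of 10 — 2 left.
Tutoring has room for 7 more but only 2 remain, so it gets 2.
Total = 140×16 + 60×2 + 100×10 = 3360.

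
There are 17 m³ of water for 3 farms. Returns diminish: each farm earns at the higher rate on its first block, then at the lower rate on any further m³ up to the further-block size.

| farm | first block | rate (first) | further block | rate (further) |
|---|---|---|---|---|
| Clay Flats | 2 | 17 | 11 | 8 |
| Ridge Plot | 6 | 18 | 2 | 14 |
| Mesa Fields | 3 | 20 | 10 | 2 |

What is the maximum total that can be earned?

262

Treat each block as its own option and order by rate: Mesa Fields/T1 20 > Ridge Plot/T1 18 > Clay Flats/T1 17 > Ridge Plot/T2 14 > Clay Flats/T2 8 > Mesa Fields/T2 2.
Mesa Fields/T1 (20): +3 — 14 left.
Ridge Plot T1 at 18: fill all 6 — 8 left.
Clay Flats T1 at 17: fill all 2 — 6 left.
Ridge Plot/T2 (14): +2 — 4 left.
Clay Flats/T2: +4 of 11 at 8; pool empty.
Total = 20×3 + 18×6 + 17×2 + 14×2 + 8×4 = 262.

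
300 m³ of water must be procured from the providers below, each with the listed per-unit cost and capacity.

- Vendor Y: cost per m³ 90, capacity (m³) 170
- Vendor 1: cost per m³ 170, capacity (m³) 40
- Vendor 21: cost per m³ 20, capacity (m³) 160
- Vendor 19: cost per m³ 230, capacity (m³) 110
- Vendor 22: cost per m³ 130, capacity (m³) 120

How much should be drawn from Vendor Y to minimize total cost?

140

Cheapest first:
Vendor 21 (20): use full 160 ; 140 m³ to go.
Vendor Y at 90: take 140 of its 170 ; requirement met.
Vendor 22, Vendor 1, Vendor 19: unused.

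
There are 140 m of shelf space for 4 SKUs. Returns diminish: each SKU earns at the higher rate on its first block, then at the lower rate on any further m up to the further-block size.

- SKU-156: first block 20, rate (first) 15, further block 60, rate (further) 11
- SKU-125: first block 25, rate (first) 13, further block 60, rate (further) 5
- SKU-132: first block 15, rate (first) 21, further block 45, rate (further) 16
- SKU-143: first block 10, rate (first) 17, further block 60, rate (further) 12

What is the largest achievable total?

Rank every tier by rate: SKU-132/tier1 21 > SKU-143/tier1 17 > SKU-132/tier2 16 > SKU-156/tier1 15 > SKU-125/tier1 13 > SKU-143/tier2 12 > SKU-156/tier2 11 > SKU-125/tier2 5.
SKU-132 tier1 at 21: fill all 15 → 125 left.
Fill SKU-143 tier1 block (10 at 17) → 115 left.
SKU-132 tier2 at 16: fill all 45 → 70 left.
Fill SKU-156 tier1 block (20 at 15) → 50 left.
SKU-125 tier1 at 13: fill all 25 → 25 left.
SKU-143/tier2: +25 of 60 at 12; pool empty.
Total = 21×15 + 17×10 + 16×45 + 15×20 + 13×25 + 12×25 = 2130.

2130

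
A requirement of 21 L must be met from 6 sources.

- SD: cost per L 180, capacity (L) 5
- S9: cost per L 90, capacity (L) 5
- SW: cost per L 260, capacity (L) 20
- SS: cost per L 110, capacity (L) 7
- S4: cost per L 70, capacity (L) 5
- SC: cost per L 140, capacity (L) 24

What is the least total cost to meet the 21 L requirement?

2130

Fill from the cheapest source first.
S4 at 70: take all 5 L — 16 still needed.
Take 5 from S9 at 90 — need 11 more.
SS (110): use full 7 — 4 L to go.
SC (140): take the remaining 4 — done.
SD, SW: unused.
Cost = 5×70 + 5×90 + 7×110 + 4×140 = 2130.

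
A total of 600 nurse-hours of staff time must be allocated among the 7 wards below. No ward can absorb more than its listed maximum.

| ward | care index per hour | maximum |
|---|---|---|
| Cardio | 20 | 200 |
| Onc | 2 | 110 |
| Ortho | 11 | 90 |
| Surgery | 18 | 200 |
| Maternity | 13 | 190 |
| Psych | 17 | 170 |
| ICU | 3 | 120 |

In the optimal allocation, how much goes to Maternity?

30

Rank by care index per hour: Cardio 20 > Surgery 18 > Psych 17 > Maternity 13 > Ortho 11 > ICU 3 > Onc 2.
Cardio takes 200 to reach its cap of 200 — 400 left.
Surgery takes 200 to reach its cap of 200 — 200 left.
Psych takes 170 to reach its cap of 170 — 30 left.
Maternity has room for 190 but only 30 remain, so it gets 30.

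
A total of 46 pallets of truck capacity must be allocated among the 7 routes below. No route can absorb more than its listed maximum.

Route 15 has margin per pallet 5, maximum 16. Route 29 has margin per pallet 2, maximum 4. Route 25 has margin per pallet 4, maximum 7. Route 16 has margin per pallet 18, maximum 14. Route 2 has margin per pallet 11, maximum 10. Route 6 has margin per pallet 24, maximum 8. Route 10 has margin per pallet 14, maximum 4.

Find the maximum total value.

Highest margin per pallet first: Route 6 24 > Route 16 18 > Route 10 14 > Route 2 11 > Route 15 5 > Route 25 4 > Route 29 2.
Give Route 6 8 to hit its cap of 8 — 38 left.
Route 16: +14 to 14 (cap) — 24 left.
Route 10 takes 4 to reach its cap of 4 — 20 left.
Route 2: +10 to 10 (cap) — 10 left.
Route 15 has room for 16 but only 10 remain, so it gets 10.
Total = 5×10 + 18×14 + 11×10 + 24×8 + 14×4 = 660.

660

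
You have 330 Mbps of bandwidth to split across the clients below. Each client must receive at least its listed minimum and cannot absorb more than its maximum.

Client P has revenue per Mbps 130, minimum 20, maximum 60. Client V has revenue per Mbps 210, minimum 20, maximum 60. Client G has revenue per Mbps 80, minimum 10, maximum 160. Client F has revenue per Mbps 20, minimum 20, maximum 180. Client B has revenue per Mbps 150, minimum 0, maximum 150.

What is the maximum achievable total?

Meeting every minimum uses 20+20+10+20+0 = 70 Mbps, leaving 260.
Rank by revenue per Mbps: Client V 210 > Client B 150 > Client P 130 > Client G 80 > Client F 20.
Give Client V 40 more to hit its cap of 60 — 220 left.
Give Client B 150 more to hit its cap of 150 — 70 left.
Client P: +40 to 60 (cap) — 30 left.
Client G has room for 150 more but only 30 remain, so it gets 40.
Total = 130×60 + 210×60 + 80×40 + 20×20 + 150×150 = 46500.

46500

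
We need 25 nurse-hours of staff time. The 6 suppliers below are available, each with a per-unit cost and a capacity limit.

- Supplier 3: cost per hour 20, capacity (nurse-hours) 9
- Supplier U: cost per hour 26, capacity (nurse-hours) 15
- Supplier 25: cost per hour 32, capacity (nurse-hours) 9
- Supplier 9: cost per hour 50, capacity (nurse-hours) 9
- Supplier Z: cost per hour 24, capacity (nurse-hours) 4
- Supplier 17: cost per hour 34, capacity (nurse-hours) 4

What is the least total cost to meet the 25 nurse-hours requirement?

588

Use suppliers in increasing cost order.
Supplier 3 (20): use full 9 — 16 nurse-hours to go.
Take 4 from Supplier Z at 24 — need 12 more.
Supplier U at 26: take 12 of its 15 — requirement met.
Supplier 25, Supplier 17, Supplier 9: unused.
Cost = 9×20 + 4×24 + 12×26 = 588.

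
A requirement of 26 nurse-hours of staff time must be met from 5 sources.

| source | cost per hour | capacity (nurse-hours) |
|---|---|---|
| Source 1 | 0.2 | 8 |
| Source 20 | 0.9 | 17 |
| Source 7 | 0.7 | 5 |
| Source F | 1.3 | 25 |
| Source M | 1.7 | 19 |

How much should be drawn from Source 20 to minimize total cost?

Cheapest first:
Source 1 (0.2): use full 8 → 18 nurse-hours to go.
Source 7 at 0.7: take all 5 nurse-hours → 13 still needed.
Take 13 from Source 20 at 0.9 to finish.
Source F, Source M: unused.

13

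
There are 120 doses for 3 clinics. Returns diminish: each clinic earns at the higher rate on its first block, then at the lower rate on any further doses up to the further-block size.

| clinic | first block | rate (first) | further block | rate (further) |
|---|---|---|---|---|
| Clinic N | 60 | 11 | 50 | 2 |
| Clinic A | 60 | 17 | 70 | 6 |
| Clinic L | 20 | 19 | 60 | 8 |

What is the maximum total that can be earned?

1840

Order all 6 blocks by rate: Clinic L/first 19 > Clinic A/first 17 > Clinic N/first 11 > Clinic L/second 8 > Clinic A/second 6 > Clinic N/second 2.
Clinic L first at 19: fill all 20 — 100 left.
Clinic A first at 17: fill all 60 — 40 left.
40 remain; put them into Clinic N first at 11.
Total = 19×20 + 17×60 + 11×40 = 1840.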